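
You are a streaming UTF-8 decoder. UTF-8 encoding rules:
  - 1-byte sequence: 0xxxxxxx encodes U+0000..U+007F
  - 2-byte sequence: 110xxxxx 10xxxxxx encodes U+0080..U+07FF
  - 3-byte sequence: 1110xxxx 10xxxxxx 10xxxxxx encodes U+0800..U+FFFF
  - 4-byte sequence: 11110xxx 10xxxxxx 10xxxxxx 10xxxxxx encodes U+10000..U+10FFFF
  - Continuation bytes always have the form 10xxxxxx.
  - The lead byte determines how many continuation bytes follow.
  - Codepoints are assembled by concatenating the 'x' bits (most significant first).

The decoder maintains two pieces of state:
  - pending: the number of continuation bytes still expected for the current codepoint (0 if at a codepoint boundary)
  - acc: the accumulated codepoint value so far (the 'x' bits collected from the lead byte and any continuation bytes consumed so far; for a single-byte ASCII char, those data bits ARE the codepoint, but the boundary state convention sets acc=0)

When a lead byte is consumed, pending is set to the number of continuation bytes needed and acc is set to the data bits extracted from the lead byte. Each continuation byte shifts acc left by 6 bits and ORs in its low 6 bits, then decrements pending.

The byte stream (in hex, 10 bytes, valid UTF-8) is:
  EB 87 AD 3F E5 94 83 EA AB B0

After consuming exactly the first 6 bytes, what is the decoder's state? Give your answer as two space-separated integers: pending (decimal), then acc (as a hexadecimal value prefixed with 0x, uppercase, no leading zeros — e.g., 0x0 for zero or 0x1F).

Byte[0]=EB: 3-byte lead. pending=2, acc=0xB
Byte[1]=87: continuation. acc=(acc<<6)|0x07=0x2C7, pending=1
Byte[2]=AD: continuation. acc=(acc<<6)|0x2D=0xB1ED, pending=0
Byte[3]=3F: 1-byte. pending=0, acc=0x0
Byte[4]=E5: 3-byte lead. pending=2, acc=0x5
Byte[5]=94: continuation. acc=(acc<<6)|0x14=0x154, pending=1

Answer: 1 0x154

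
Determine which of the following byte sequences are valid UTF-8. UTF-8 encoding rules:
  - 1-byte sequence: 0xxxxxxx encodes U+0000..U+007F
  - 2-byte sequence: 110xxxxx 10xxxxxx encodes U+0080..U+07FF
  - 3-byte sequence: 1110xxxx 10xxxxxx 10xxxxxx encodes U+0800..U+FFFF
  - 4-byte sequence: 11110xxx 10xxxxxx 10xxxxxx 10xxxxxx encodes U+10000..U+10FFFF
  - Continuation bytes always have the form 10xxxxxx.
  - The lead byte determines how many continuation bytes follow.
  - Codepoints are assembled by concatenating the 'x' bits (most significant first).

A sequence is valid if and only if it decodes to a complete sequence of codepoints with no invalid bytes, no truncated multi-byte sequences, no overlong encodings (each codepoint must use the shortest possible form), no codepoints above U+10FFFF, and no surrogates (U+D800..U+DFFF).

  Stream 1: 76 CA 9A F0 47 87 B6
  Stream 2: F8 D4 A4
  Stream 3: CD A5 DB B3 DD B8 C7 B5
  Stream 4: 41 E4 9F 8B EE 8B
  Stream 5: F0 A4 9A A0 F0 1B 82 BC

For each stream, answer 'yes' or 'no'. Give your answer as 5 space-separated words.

Stream 1: error at byte offset 4. INVALID
Stream 2: error at byte offset 0. INVALID
Stream 3: decodes cleanly. VALID
Stream 4: error at byte offset 6. INVALID
Stream 5: error at byte offset 5. INVALID

Answer: no no yes no no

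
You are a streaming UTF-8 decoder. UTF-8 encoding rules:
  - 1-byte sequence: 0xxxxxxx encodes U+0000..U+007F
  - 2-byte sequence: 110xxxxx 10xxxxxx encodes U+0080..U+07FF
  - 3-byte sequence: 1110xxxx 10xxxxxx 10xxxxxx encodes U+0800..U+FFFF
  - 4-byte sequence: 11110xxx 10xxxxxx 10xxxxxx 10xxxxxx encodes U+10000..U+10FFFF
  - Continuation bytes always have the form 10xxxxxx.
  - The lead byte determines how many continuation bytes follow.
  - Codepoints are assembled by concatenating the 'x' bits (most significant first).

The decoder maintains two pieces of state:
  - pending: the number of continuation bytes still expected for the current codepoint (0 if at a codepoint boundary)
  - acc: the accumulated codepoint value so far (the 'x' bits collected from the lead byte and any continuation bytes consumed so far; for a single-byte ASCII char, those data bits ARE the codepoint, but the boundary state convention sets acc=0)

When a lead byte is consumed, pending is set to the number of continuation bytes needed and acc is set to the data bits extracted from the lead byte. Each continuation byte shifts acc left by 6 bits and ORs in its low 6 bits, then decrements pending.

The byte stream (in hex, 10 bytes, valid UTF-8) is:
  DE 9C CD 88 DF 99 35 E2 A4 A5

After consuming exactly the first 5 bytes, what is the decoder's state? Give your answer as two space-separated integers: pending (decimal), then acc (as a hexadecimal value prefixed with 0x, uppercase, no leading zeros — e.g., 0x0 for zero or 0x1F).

Byte[0]=DE: 2-byte lead. pending=1, acc=0x1E
Byte[1]=9C: continuation. acc=(acc<<6)|0x1C=0x79C, pending=0
Byte[2]=CD: 2-byte lead. pending=1, acc=0xD
Byte[3]=88: continuation. acc=(acc<<6)|0x08=0x348, pending=0
Byte[4]=DF: 2-byte lead. pending=1, acc=0x1F

Answer: 1 0x1F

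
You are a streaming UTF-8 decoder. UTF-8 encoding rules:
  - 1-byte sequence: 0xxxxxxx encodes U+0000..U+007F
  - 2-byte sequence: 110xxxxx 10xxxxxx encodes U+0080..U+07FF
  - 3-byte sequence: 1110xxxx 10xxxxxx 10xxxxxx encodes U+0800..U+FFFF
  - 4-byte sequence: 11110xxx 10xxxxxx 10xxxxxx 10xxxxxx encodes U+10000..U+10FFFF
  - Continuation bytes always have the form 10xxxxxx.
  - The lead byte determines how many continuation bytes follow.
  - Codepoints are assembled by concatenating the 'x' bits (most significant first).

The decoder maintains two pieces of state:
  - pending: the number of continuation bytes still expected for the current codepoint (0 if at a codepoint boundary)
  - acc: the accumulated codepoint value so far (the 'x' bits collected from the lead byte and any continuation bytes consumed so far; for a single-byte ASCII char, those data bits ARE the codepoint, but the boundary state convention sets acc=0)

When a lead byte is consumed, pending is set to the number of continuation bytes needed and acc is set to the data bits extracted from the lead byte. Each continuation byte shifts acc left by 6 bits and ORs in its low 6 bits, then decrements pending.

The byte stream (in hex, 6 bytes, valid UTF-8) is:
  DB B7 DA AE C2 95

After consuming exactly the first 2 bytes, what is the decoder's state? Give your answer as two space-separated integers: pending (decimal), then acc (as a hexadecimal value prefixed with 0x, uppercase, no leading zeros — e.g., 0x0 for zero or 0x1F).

Byte[0]=DB: 2-byte lead. pending=1, acc=0x1B
Byte[1]=B7: continuation. acc=(acc<<6)|0x37=0x6F7, pending=0

Answer: 0 0x6F7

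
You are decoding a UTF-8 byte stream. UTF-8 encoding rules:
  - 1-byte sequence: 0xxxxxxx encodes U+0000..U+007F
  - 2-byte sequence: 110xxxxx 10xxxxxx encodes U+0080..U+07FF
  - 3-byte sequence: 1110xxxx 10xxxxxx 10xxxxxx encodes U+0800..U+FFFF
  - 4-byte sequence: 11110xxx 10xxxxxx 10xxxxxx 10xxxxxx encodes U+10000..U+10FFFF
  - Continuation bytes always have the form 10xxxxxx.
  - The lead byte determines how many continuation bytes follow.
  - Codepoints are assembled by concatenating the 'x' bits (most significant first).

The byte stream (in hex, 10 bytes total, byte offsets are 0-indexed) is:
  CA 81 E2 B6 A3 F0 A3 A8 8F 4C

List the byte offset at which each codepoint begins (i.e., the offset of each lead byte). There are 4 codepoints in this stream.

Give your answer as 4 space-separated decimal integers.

Byte[0]=CA: 2-byte lead, need 1 cont bytes. acc=0xA
Byte[1]=81: continuation. acc=(acc<<6)|0x01=0x281
Completed: cp=U+0281 (starts at byte 0)
Byte[2]=E2: 3-byte lead, need 2 cont bytes. acc=0x2
Byte[3]=B6: continuation. acc=(acc<<6)|0x36=0xB6
Byte[4]=A3: continuation. acc=(acc<<6)|0x23=0x2DA3
Completed: cp=U+2DA3 (starts at byte 2)
Byte[5]=F0: 4-byte lead, need 3 cont bytes. acc=0x0
Byte[6]=A3: continuation. acc=(acc<<6)|0x23=0x23
Byte[7]=A8: continuation. acc=(acc<<6)|0x28=0x8E8
Byte[8]=8F: continuation. acc=(acc<<6)|0x0F=0x23A0F
Completed: cp=U+23A0F (starts at byte 5)
Byte[9]=4C: 1-byte ASCII. cp=U+004C

Answer: 0 2 5 9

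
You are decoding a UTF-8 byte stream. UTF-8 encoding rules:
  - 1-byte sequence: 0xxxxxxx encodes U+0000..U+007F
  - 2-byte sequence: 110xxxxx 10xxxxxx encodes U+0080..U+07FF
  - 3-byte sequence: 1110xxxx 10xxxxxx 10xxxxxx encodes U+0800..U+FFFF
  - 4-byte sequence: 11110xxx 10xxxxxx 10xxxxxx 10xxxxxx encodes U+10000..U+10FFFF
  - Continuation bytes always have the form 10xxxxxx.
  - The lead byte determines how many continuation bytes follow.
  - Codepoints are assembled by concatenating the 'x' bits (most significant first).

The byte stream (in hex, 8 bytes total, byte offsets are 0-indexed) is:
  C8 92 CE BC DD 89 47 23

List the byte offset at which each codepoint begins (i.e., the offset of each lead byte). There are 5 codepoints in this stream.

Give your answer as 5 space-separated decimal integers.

Answer: 0 2 4 6 7

Derivation:
Byte[0]=C8: 2-byte lead, need 1 cont bytes. acc=0x8
Byte[1]=92: continuation. acc=(acc<<6)|0x12=0x212
Completed: cp=U+0212 (starts at byte 0)
Byte[2]=CE: 2-byte lead, need 1 cont bytes. acc=0xE
Byte[3]=BC: continuation. acc=(acc<<6)|0x3C=0x3BC
Completed: cp=U+03BC (starts at byte 2)
Byte[4]=DD: 2-byte lead, need 1 cont bytes. acc=0x1D
Byte[5]=89: continuation. acc=(acc<<6)|0x09=0x749
Completed: cp=U+0749 (starts at byte 4)
Byte[6]=47: 1-byte ASCII. cp=U+0047
Byte[7]=23: 1-byte ASCII. cp=U+0023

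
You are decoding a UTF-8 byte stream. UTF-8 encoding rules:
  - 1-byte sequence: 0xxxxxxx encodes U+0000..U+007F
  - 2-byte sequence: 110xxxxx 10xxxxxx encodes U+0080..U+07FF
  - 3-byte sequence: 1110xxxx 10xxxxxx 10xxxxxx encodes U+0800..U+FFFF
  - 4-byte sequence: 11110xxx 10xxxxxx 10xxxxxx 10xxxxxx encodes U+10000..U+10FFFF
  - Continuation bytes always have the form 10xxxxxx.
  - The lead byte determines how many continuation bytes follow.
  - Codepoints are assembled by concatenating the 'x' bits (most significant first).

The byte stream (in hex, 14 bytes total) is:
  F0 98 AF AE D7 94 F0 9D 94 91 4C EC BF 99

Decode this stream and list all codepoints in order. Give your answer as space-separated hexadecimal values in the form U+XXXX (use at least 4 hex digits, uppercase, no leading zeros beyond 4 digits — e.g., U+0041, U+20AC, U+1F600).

Byte[0]=F0: 4-byte lead, need 3 cont bytes. acc=0x0
Byte[1]=98: continuation. acc=(acc<<6)|0x18=0x18
Byte[2]=AF: continuation. acc=(acc<<6)|0x2F=0x62F
Byte[3]=AE: continuation. acc=(acc<<6)|0x2E=0x18BEE
Completed: cp=U+18BEE (starts at byte 0)
Byte[4]=D7: 2-byte lead, need 1 cont bytes. acc=0x17
Byte[5]=94: continuation. acc=(acc<<6)|0x14=0x5D4
Completed: cp=U+05D4 (starts at byte 4)
Byte[6]=F0: 4-byte lead, need 3 cont bytes. acc=0x0
Byte[7]=9D: continuation. acc=(acc<<6)|0x1D=0x1D
Byte[8]=94: continuation. acc=(acc<<6)|0x14=0x754
Byte[9]=91: continuation. acc=(acc<<6)|0x11=0x1D511
Completed: cp=U+1D511 (starts at byte 6)
Byte[10]=4C: 1-byte ASCII. cp=U+004C
Byte[11]=EC: 3-byte lead, need 2 cont bytes. acc=0xC
Byte[12]=BF: continuation. acc=(acc<<6)|0x3F=0x33F
Byte[13]=99: continuation. acc=(acc<<6)|0x19=0xCFD9
Completed: cp=U+CFD9 (starts at byte 11)

Answer: U+18BEE U+05D4 U+1D511 U+004C U+CFD9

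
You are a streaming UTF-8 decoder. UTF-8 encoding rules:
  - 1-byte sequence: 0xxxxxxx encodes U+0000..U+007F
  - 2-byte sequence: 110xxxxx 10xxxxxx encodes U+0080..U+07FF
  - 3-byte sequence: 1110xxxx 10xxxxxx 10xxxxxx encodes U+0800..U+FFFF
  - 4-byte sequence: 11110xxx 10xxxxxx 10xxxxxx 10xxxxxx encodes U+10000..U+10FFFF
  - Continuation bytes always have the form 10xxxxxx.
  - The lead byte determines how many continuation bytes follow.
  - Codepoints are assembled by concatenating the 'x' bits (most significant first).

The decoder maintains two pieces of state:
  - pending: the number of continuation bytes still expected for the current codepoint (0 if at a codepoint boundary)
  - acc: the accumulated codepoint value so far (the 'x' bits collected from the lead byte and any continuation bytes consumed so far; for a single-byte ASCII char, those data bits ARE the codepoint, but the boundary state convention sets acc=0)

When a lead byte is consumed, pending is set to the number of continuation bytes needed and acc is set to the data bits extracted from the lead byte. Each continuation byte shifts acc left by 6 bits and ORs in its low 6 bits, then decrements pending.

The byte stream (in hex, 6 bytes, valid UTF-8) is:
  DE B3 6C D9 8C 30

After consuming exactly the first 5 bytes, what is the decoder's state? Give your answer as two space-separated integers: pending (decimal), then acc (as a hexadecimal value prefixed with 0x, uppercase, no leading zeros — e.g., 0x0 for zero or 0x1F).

Byte[0]=DE: 2-byte lead. pending=1, acc=0x1E
Byte[1]=B3: continuation. acc=(acc<<6)|0x33=0x7B3, pending=0
Byte[2]=6C: 1-byte. pending=0, acc=0x0
Byte[3]=D9: 2-byte lead. pending=1, acc=0x19
Byte[4]=8C: continuation. acc=(acc<<6)|0x0C=0x64C, pending=0

Answer: 0 0x64C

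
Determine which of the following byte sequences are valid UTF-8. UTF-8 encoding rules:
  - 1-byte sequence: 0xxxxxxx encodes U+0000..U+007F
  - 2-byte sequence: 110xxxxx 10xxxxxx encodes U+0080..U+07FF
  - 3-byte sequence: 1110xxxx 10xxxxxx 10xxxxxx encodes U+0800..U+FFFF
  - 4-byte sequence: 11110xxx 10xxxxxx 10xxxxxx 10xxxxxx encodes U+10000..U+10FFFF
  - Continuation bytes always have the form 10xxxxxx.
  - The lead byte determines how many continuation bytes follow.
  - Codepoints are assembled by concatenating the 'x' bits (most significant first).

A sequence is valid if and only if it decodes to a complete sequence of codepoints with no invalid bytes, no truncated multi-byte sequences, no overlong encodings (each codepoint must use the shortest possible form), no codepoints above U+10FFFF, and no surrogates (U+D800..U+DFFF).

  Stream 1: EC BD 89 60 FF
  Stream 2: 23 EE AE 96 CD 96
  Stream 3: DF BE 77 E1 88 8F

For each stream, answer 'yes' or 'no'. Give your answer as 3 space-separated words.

Stream 1: error at byte offset 4. INVALID
Stream 2: decodes cleanly. VALID
Stream 3: decodes cleanly. VALID

Answer: no yes yes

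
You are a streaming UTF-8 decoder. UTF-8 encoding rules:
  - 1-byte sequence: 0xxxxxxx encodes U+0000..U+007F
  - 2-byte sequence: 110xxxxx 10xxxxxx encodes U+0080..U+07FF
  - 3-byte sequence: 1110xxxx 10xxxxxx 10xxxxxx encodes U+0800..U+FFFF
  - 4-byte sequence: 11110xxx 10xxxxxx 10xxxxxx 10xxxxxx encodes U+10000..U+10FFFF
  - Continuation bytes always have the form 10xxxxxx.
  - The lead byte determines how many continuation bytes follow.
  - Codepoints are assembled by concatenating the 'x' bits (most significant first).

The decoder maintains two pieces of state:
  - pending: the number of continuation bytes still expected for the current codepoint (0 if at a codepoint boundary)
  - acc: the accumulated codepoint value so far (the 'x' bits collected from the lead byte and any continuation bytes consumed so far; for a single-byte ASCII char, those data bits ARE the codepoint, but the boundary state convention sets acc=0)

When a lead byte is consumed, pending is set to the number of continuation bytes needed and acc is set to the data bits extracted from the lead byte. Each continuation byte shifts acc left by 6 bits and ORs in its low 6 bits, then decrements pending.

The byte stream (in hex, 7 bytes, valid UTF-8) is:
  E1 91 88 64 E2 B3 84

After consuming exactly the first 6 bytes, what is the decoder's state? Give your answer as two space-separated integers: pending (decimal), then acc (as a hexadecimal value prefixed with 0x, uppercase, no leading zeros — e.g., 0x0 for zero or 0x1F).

Byte[0]=E1: 3-byte lead. pending=2, acc=0x1
Byte[1]=91: continuation. acc=(acc<<6)|0x11=0x51, pending=1
Byte[2]=88: continuation. acc=(acc<<6)|0x08=0x1448, pending=0
Byte[3]=64: 1-byte. pending=0, acc=0x0
Byte[4]=E2: 3-byte lead. pending=2, acc=0x2
Byte[5]=B3: continuation. acc=(acc<<6)|0x33=0xB3, pending=1

Answer: 1 0xB3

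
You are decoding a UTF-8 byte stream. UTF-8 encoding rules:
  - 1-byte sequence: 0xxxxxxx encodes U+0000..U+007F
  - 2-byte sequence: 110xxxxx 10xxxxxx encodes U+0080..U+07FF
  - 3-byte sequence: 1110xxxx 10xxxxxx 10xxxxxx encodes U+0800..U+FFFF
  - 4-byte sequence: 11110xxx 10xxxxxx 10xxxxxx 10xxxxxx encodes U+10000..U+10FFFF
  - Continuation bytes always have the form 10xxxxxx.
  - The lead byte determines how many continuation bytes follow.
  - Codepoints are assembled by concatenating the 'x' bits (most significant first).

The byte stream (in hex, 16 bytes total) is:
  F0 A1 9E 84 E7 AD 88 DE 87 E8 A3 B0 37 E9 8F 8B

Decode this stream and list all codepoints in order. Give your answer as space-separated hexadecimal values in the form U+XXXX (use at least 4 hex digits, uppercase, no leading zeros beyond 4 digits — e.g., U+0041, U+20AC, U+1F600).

Byte[0]=F0: 4-byte lead, need 3 cont bytes. acc=0x0
Byte[1]=A1: continuation. acc=(acc<<6)|0x21=0x21
Byte[2]=9E: continuation. acc=(acc<<6)|0x1E=0x85E
Byte[3]=84: continuation. acc=(acc<<6)|0x04=0x21784
Completed: cp=U+21784 (starts at byte 0)
Byte[4]=E7: 3-byte lead, need 2 cont bytes. acc=0x7
Byte[5]=AD: continuation. acc=(acc<<6)|0x2D=0x1ED
Byte[6]=88: continuation. acc=(acc<<6)|0x08=0x7B48
Completed: cp=U+7B48 (starts at byte 4)
Byte[7]=DE: 2-byte lead, need 1 cont bytes. acc=0x1E
Byte[8]=87: continuation. acc=(acc<<6)|0x07=0x787
Completed: cp=U+0787 (starts at byte 7)
Byte[9]=E8: 3-byte lead, need 2 cont bytes. acc=0x8
Byte[10]=A3: continuation. acc=(acc<<6)|0x23=0x223
Byte[11]=B0: continuation. acc=(acc<<6)|0x30=0x88F0
Completed: cp=U+88F0 (starts at byte 9)
Byte[12]=37: 1-byte ASCII. cp=U+0037
Byte[13]=E9: 3-byte lead, need 2 cont bytes. acc=0x9
Byte[14]=8F: continuation. acc=(acc<<6)|0x0F=0x24F
Byte[15]=8B: continuation. acc=(acc<<6)|0x0B=0x93CB
Completed: cp=U+93CB (starts at byte 13)

Answer: U+21784 U+7B48 U+0787 U+88F0 U+0037 U+93CB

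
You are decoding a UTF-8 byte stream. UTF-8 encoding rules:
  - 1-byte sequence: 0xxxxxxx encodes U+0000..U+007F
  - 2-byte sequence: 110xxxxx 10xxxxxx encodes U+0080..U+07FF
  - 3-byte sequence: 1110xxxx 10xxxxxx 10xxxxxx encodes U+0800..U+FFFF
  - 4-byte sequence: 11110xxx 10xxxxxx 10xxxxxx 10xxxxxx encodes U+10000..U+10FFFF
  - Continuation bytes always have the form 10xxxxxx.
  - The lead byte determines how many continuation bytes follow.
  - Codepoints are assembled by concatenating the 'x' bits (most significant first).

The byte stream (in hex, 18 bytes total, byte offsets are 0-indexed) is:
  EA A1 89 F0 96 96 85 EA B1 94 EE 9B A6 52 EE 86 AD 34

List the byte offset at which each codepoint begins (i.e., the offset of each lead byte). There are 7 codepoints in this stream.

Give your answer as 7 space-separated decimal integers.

Answer: 0 3 7 10 13 14 17

Derivation:
Byte[0]=EA: 3-byte lead, need 2 cont bytes. acc=0xA
Byte[1]=A1: continuation. acc=(acc<<6)|0x21=0x2A1
Byte[2]=89: continuation. acc=(acc<<6)|0x09=0xA849
Completed: cp=U+A849 (starts at byte 0)
Byte[3]=F0: 4-byte lead, need 3 cont bytes. acc=0x0
Byte[4]=96: continuation. acc=(acc<<6)|0x16=0x16
Byte[5]=96: continuation. acc=(acc<<6)|0x16=0x596
Byte[6]=85: continuation. acc=(acc<<6)|0x05=0x16585
Completed: cp=U+16585 (starts at byte 3)
Byte[7]=EA: 3-byte lead, need 2 cont bytes. acc=0xA
Byte[8]=B1: continuation. acc=(acc<<6)|0x31=0x2B1
Byte[9]=94: continuation. acc=(acc<<6)|0x14=0xAC54
Completed: cp=U+AC54 (starts at byte 7)
Byte[10]=EE: 3-byte lead, need 2 cont bytes. acc=0xE
Byte[11]=9B: continuation. acc=(acc<<6)|0x1B=0x39B
Byte[12]=A6: continuation. acc=(acc<<6)|0x26=0xE6E6
Completed: cp=U+E6E6 (starts at byte 10)
Byte[13]=52: 1-byte ASCII. cp=U+0052
Byte[14]=EE: 3-byte lead, need 2 cont bytes. acc=0xE
Byte[15]=86: continuation. acc=(acc<<6)|0x06=0x386
Byte[16]=AD: continuation. acc=(acc<<6)|0x2D=0xE1AD
Completed: cp=U+E1AD (starts at byte 14)
Byte[17]=34: 1-byte ASCII. cp=U+0034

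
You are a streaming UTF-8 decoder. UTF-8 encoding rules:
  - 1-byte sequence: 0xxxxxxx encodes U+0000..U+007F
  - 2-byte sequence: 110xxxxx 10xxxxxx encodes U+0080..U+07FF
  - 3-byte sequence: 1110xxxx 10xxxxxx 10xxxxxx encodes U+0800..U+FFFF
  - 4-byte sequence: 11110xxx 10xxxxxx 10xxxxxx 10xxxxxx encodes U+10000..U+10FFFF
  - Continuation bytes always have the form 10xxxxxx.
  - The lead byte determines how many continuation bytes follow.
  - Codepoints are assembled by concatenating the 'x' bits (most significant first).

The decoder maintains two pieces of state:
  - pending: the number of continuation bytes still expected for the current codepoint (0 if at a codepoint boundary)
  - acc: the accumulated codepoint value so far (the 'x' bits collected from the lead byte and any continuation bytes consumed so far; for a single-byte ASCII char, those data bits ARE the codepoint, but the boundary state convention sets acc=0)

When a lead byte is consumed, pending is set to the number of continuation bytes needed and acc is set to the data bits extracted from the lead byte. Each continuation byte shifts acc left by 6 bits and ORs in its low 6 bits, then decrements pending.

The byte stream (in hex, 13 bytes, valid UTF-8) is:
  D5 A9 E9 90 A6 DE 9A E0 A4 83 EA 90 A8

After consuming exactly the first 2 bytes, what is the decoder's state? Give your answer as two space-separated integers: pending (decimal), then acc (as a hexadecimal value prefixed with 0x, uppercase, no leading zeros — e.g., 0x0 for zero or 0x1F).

Byte[0]=D5: 2-byte lead. pending=1, acc=0x15
Byte[1]=A9: continuation. acc=(acc<<6)|0x29=0x569, pending=0

Answer: 0 0x569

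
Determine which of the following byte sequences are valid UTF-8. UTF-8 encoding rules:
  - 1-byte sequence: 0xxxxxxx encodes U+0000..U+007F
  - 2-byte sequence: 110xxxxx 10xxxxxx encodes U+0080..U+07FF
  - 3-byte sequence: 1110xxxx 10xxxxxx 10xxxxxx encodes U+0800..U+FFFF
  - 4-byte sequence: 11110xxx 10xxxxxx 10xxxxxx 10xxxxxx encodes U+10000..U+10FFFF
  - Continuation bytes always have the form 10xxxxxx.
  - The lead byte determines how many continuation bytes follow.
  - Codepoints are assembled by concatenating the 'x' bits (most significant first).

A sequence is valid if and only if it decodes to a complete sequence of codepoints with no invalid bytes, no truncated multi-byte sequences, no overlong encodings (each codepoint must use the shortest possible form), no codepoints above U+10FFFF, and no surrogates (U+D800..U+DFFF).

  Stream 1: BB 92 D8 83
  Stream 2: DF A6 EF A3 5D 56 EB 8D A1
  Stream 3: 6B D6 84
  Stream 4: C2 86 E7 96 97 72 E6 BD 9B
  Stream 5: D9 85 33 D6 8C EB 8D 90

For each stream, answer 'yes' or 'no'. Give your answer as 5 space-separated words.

Answer: no no yes yes yes

Derivation:
Stream 1: error at byte offset 0. INVALID
Stream 2: error at byte offset 4. INVALID
Stream 3: decodes cleanly. VALID
Stream 4: decodes cleanly. VALID
Stream 5: decodes cleanly. VALID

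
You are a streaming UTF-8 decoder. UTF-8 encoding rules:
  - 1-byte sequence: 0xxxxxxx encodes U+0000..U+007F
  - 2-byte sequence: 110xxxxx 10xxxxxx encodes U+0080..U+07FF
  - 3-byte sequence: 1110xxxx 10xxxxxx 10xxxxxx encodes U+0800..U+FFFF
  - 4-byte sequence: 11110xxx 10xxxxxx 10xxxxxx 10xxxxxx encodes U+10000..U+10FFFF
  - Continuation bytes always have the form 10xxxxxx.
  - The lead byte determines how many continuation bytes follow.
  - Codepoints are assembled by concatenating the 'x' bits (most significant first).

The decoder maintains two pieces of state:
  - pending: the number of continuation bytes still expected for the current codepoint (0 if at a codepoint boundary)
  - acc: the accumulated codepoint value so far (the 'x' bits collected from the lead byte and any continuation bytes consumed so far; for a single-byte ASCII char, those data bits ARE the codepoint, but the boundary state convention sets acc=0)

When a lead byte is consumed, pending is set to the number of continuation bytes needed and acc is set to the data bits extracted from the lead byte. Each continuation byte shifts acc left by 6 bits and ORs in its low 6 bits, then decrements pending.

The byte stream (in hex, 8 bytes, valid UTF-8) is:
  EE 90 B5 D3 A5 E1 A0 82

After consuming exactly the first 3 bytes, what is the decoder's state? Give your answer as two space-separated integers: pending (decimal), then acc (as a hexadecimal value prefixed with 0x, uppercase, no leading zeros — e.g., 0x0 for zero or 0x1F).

Byte[0]=EE: 3-byte lead. pending=2, acc=0xE
Byte[1]=90: continuation. acc=(acc<<6)|0x10=0x390, pending=1
Byte[2]=B5: continuation. acc=(acc<<6)|0x35=0xE435, pending=0

Answer: 0 0xE435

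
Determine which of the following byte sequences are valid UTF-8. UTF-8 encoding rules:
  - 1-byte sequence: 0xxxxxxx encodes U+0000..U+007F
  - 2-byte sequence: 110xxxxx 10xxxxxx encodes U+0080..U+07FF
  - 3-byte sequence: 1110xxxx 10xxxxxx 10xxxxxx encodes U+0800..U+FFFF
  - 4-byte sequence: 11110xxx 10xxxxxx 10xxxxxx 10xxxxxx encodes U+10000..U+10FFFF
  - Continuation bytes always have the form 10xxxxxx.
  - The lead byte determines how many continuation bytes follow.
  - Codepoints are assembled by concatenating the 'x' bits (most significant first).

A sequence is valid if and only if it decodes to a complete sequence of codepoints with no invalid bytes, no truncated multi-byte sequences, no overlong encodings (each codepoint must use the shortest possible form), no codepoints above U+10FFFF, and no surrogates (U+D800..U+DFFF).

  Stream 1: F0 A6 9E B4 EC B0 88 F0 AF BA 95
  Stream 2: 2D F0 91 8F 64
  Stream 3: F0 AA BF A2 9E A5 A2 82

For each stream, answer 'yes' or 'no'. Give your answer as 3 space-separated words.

Answer: yes no no

Derivation:
Stream 1: decodes cleanly. VALID
Stream 2: error at byte offset 4. INVALID
Stream 3: error at byte offset 4. INVALID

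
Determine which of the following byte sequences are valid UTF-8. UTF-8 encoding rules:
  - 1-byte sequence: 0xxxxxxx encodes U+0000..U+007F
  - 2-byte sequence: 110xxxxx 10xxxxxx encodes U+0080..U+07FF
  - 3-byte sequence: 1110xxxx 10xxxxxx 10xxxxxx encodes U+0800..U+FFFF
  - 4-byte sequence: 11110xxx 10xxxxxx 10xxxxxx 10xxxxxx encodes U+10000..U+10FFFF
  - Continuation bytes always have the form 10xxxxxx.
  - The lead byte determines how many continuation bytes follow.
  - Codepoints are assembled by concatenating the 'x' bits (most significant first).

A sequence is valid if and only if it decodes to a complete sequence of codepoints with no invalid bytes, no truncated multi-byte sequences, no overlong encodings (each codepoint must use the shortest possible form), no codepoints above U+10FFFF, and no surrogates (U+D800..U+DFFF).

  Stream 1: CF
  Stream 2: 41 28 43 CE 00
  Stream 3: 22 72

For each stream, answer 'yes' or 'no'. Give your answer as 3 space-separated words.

Stream 1: error at byte offset 1. INVALID
Stream 2: error at byte offset 4. INVALID
Stream 3: decodes cleanly. VALID

Answer: no no yes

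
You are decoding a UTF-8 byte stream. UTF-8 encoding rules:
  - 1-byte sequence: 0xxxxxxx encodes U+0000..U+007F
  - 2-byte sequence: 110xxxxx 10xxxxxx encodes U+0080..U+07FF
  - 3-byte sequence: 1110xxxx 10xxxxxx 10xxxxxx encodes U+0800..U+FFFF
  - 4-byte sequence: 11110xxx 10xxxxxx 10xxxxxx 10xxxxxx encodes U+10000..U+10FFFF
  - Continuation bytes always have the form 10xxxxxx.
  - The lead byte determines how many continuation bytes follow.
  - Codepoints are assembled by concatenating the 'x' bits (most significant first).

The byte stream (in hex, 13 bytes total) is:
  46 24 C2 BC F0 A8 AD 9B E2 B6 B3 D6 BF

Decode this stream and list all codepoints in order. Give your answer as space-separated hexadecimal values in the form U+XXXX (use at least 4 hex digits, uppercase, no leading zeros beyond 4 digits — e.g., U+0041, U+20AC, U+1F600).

Answer: U+0046 U+0024 U+00BC U+28B5B U+2DB3 U+05BF

Derivation:
Byte[0]=46: 1-byte ASCII. cp=U+0046
Byte[1]=24: 1-byte ASCII. cp=U+0024
Byte[2]=C2: 2-byte lead, need 1 cont bytes. acc=0x2
Byte[3]=BC: continuation. acc=(acc<<6)|0x3C=0xBC
Completed: cp=U+00BC (starts at byte 2)
Byte[4]=F0: 4-byte lead, need 3 cont bytes. acc=0x0
Byte[5]=A8: continuation. acc=(acc<<6)|0x28=0x28
Byte[6]=AD: continuation. acc=(acc<<6)|0x2D=0xA2D
Byte[7]=9B: continuation. acc=(acc<<6)|0x1B=0x28B5B
Completed: cp=U+28B5B (starts at byte 4)
Byte[8]=E2: 3-byte lead, need 2 cont bytes. acc=0x2
Byte[9]=B6: continuation. acc=(acc<<6)|0x36=0xB6
Byte[10]=B3: continuation. acc=(acc<<6)|0x33=0x2DB3
Completed: cp=U+2DB3 (starts at byte 8)
Byte[11]=D6: 2-byte lead, need 1 cont bytes. acc=0x16
Byte[12]=BF: continuation. acc=(acc<<6)|0x3F=0x5BF
Completed: cp=U+05BF (starts at byte 11)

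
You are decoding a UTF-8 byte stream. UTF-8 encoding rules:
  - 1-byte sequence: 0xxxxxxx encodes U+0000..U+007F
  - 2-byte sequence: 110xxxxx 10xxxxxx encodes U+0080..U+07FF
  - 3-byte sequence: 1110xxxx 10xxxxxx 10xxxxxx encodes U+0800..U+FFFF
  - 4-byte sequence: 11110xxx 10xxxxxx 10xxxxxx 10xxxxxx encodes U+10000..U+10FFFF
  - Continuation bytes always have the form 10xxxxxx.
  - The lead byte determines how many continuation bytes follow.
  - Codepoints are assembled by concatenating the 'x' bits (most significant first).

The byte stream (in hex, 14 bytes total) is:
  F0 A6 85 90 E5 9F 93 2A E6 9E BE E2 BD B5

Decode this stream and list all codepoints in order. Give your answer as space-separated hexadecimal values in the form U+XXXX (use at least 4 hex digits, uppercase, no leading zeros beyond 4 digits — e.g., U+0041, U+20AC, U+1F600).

Byte[0]=F0: 4-byte lead, need 3 cont bytes. acc=0x0
Byte[1]=A6: continuation. acc=(acc<<6)|0x26=0x26
Byte[2]=85: continuation. acc=(acc<<6)|0x05=0x985
Byte[3]=90: continuation. acc=(acc<<6)|0x10=0x26150
Completed: cp=U+26150 (starts at byte 0)
Byte[4]=E5: 3-byte lead, need 2 cont bytes. acc=0x5
Byte[5]=9F: continuation. acc=(acc<<6)|0x1F=0x15F
Byte[6]=93: continuation. acc=(acc<<6)|0x13=0x57D3
Completed: cp=U+57D3 (starts at byte 4)
Byte[7]=2A: 1-byte ASCII. cp=U+002A
Byte[8]=E6: 3-byte lead, need 2 cont bytes. acc=0x6
Byte[9]=9E: continuation. acc=(acc<<6)|0x1E=0x19E
Byte[10]=BE: continuation. acc=(acc<<6)|0x3E=0x67BE
Completed: cp=U+67BE (starts at byte 8)
Byte[11]=E2: 3-byte lead, need 2 cont bytes. acc=0x2
Byte[12]=BD: continuation. acc=(acc<<6)|0x3D=0xBD
Byte[13]=B5: continuation. acc=(acc<<6)|0x35=0x2F75
Completed: cp=U+2F75 (starts at byte 11)

Answer: U+26150 U+57D3 U+002A U+67BE U+2F75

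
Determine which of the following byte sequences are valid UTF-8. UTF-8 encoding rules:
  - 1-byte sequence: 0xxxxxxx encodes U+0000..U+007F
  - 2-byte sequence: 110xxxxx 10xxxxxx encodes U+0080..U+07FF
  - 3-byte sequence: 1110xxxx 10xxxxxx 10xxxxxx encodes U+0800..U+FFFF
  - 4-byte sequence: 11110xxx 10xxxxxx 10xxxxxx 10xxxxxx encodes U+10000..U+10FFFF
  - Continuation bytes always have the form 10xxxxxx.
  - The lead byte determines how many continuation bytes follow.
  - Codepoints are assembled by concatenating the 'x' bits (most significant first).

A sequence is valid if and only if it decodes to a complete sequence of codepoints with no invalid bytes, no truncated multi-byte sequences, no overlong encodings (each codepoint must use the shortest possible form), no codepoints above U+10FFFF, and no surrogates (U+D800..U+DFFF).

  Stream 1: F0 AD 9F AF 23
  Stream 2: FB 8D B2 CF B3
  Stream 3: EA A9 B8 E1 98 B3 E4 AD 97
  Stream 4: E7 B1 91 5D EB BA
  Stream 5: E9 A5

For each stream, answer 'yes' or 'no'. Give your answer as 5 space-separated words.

Stream 1: decodes cleanly. VALID
Stream 2: error at byte offset 0. INVALID
Stream 3: decodes cleanly. VALID
Stream 4: error at byte offset 6. INVALID
Stream 5: error at byte offset 2. INVALID

Answer: yes no yes no no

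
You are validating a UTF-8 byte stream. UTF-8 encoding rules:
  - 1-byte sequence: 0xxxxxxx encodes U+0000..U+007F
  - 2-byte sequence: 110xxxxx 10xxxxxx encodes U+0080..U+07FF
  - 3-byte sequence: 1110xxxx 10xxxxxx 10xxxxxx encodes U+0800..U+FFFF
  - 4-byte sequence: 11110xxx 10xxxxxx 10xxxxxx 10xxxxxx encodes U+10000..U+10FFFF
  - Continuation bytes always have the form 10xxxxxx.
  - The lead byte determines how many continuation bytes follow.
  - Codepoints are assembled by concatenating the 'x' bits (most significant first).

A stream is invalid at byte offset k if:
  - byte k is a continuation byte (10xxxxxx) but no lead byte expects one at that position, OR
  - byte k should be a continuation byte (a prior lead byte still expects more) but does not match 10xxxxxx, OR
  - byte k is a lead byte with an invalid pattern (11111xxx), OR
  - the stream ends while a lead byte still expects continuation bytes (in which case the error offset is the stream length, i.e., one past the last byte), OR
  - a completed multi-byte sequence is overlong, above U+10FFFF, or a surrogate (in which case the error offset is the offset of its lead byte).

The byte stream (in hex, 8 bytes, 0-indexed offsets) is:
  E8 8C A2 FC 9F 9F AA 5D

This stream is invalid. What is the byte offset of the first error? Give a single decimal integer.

Byte[0]=E8: 3-byte lead, need 2 cont bytes. acc=0x8
Byte[1]=8C: continuation. acc=(acc<<6)|0x0C=0x20C
Byte[2]=A2: continuation. acc=(acc<<6)|0x22=0x8322
Completed: cp=U+8322 (starts at byte 0)
Byte[3]=FC: INVALID lead byte (not 0xxx/110x/1110/11110)

Answer: 3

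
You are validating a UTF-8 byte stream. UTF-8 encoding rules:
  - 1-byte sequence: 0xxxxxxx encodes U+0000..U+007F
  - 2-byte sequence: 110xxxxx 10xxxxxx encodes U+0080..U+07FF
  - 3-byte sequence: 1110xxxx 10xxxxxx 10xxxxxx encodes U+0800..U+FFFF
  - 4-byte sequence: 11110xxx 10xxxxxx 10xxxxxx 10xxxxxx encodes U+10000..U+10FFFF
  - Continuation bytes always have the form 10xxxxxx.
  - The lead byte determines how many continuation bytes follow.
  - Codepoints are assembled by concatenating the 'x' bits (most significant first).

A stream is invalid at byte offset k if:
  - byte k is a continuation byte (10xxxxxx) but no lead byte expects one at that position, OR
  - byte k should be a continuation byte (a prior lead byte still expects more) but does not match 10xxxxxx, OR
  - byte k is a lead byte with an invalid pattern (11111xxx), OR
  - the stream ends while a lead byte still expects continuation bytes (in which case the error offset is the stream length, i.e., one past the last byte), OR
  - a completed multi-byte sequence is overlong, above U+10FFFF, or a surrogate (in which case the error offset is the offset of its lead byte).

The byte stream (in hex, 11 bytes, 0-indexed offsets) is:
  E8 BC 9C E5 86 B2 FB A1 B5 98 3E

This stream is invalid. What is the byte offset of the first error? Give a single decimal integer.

Answer: 6

Derivation:
Byte[0]=E8: 3-byte lead, need 2 cont bytes. acc=0x8
Byte[1]=BC: continuation. acc=(acc<<6)|0x3C=0x23C
Byte[2]=9C: continuation. acc=(acc<<6)|0x1C=0x8F1C
Completed: cp=U+8F1C (starts at byte 0)
Byte[3]=E5: 3-byte lead, need 2 cont bytes. acc=0x5
Byte[4]=86: continuation. acc=(acc<<6)|0x06=0x146
Byte[5]=B2: continuation. acc=(acc<<6)|0x32=0x51B2
Completed: cp=U+51B2 (starts at byte 3)
Byte[6]=FB: INVALID lead byte (not 0xxx/110x/1110/11110)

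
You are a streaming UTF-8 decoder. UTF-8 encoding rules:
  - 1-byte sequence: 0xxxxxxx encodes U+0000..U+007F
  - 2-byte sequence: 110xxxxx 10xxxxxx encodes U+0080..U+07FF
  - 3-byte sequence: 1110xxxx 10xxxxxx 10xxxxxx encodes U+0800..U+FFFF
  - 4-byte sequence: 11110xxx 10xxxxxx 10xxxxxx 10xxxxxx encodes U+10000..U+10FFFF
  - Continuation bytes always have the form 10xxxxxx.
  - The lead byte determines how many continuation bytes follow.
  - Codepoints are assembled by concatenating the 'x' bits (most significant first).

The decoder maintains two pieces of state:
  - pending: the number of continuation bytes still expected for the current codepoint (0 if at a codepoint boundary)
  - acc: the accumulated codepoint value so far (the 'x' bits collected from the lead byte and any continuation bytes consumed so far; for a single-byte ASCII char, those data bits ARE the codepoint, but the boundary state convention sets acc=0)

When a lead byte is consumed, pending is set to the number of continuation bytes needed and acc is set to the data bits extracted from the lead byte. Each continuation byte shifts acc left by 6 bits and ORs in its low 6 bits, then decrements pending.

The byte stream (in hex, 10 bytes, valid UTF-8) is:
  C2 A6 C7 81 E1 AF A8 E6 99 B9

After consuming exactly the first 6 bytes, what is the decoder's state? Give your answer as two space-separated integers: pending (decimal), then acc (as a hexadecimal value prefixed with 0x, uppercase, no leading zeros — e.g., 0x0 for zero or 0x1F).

Answer: 1 0x6F

Derivation:
Byte[0]=C2: 2-byte lead. pending=1, acc=0x2
Byte[1]=A6: continuation. acc=(acc<<6)|0x26=0xA6, pending=0
Byte[2]=C7: 2-byte lead. pending=1, acc=0x7
Byte[3]=81: continuation. acc=(acc<<6)|0x01=0x1C1, pending=0
Byte[4]=E1: 3-byte lead. pending=2, acc=0x1
Byte[5]=AF: continuation. acc=(acc<<6)|0x2F=0x6F, pending=1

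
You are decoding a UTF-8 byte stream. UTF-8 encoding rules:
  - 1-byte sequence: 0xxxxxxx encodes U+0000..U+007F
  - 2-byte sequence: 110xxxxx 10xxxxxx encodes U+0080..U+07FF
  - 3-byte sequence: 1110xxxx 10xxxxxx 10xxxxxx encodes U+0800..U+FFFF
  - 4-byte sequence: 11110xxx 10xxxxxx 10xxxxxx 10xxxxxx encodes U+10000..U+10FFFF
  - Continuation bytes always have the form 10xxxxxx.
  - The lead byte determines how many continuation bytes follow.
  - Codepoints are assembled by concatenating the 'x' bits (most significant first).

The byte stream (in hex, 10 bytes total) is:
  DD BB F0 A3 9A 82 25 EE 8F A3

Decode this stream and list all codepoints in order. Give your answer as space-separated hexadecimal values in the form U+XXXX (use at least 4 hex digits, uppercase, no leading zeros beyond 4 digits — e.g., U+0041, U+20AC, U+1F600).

Byte[0]=DD: 2-byte lead, need 1 cont bytes. acc=0x1D
Byte[1]=BB: continuation. acc=(acc<<6)|0x3B=0x77B
Completed: cp=U+077B (starts at byte 0)
Byte[2]=F0: 4-byte lead, need 3 cont bytes. acc=0x0
Byte[3]=A3: continuation. acc=(acc<<6)|0x23=0x23
Byte[4]=9A: continuation. acc=(acc<<6)|0x1A=0x8DA
Byte[5]=82: continuation. acc=(acc<<6)|0x02=0x23682
Completed: cp=U+23682 (starts at byte 2)
Byte[6]=25: 1-byte ASCII. cp=U+0025
Byte[7]=EE: 3-byte lead, need 2 cont bytes. acc=0xE
Byte[8]=8F: continuation. acc=(acc<<6)|0x0F=0x38F
Byte[9]=A3: continuation. acc=(acc<<6)|0x23=0xE3E3
Completed: cp=U+E3E3 (starts at byte 7)

Answer: U+077B U+23682 U+0025 U+E3E3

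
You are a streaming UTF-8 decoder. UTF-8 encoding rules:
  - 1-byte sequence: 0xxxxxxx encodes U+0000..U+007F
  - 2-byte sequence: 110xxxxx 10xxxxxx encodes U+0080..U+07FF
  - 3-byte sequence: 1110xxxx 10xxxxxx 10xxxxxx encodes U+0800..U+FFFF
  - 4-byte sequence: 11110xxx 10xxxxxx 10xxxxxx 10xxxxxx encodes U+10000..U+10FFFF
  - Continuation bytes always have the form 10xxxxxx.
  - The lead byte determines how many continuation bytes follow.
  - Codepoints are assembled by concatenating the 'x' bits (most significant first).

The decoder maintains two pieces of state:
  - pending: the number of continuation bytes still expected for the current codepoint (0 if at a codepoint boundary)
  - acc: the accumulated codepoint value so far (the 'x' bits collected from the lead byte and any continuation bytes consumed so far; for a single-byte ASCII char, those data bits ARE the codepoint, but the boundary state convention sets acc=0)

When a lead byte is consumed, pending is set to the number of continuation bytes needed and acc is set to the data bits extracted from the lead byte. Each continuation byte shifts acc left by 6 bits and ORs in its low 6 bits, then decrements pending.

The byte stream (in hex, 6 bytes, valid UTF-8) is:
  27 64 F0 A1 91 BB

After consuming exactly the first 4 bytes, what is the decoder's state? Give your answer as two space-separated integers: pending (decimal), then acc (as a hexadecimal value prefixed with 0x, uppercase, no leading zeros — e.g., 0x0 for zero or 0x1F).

Answer: 2 0x21

Derivation:
Byte[0]=27: 1-byte. pending=0, acc=0x0
Byte[1]=64: 1-byte. pending=0, acc=0x0
Byte[2]=F0: 4-byte lead. pending=3, acc=0x0
Byte[3]=A1: continuation. acc=(acc<<6)|0x21=0x21, pending=2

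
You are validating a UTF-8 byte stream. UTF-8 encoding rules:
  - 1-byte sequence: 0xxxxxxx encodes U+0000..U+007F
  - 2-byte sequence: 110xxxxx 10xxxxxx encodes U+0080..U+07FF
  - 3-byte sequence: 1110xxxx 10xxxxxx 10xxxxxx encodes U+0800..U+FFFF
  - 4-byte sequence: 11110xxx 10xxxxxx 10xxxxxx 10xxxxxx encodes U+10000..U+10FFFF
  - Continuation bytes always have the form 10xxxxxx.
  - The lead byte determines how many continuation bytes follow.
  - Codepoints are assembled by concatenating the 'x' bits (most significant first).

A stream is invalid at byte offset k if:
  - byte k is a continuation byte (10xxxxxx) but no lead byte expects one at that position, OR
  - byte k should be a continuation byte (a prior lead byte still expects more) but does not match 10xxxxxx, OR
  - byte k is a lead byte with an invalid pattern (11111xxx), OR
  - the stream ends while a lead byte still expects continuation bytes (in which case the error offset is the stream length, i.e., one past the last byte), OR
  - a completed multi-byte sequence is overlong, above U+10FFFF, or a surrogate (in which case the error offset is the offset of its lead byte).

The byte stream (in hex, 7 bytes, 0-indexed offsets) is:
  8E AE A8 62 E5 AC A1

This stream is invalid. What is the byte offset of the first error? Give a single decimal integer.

Byte[0]=8E: INVALID lead byte (not 0xxx/110x/1110/11110)

Answer: 0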